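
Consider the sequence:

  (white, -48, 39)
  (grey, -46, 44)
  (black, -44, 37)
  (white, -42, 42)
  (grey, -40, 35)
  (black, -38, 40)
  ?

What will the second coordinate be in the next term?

Second coordinate — +2 each step: -48, -46, -44, -42, -40, -38 → -36.

-36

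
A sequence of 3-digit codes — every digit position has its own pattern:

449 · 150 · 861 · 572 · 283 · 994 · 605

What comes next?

First digit goes 4, 1, 8, 5, 2, 9, 6 → 3 (−3 each step, mod 10).
Second digit: +1 each step, mod 10; 4, 5, 6, 7, 8, 9, 0 → 1.
Third digit: +1 each step, mod 10; 9, 0, 1, 2, 3, 4, 5 → 6.
Putting it together: 316.

316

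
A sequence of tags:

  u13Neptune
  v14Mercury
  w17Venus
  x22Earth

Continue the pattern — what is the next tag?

For the letter, letters move forward 1 place in the alphabet: u, v, w, x → y.
Second component: differences are 1, 3, 5, … (increasing by 2 each time), so 13, 14, 17, 22 → 29.
Planet: runs through the planets Mercury→Neptune; Neptune, Mercury, Venus, Earth → Mars.
So the next tag is y29Mars.

y29Mars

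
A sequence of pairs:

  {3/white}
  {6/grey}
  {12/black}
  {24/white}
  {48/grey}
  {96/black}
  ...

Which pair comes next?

{192/white}

First coordinate goes 3, 6, 12, 24, 48, 96 → 192 (×2 each step).
For the shade, repeats white → grey → black: white, grey, black, white, grey, black → white.
So the next pair is {192/white}.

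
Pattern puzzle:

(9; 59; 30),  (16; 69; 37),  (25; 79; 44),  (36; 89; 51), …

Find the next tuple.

First component: 9, 16, 25, 36 → 49 (perfect squares: 3², 4², 5², …).
Second component: +10 each step, so 59, 69, 79, 89 → 99.
Third component — +7 each step: 30, 37, 44, 51 → 58.
Putting it together: (49; 99; 58).

(49; 99; 58)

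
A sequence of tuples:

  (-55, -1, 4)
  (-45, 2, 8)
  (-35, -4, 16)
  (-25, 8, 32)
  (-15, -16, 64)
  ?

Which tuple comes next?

First coordinate: -55, -45, -35, -25, -15 → -5 (+10 each step).
For the second coordinate, ×(-2) each step: -1, 2, -4, 8, -16 → 32.
Third coordinate: 4, 8, 16, 32, 64 → 128 (×2 each step).
Combining the parts gives (-5, 32, 128).

(-5, 32, 128)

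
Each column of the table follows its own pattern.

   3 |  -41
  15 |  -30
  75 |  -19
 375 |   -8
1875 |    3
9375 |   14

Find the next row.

For the first component, ×5 each step: 3, 15, 75, 375, 1875, 9375 → 46875.
Second component goes -41, -30, -19, -8, 3, 14 → 25 (+11 each step).
Putting it together: 46875  25.

46875  25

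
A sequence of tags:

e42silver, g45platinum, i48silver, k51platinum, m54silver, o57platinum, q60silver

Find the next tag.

s63platinum

Letter: letters move forward 2 places in the alphabet, so e, g, i, k, m, o, q → s.
Second component goes 42, 45, 48, 51, 54, 57, 60 → 63 (+3 each step).
Metal goes silver, platinum, silver, platinum, silver, platinum, silver → platinum (alternates silver ↔ platinum).
Putting it together: s63platinum.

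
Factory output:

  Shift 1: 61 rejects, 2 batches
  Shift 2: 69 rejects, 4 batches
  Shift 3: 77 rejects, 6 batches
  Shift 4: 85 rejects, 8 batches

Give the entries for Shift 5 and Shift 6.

93 rejects, 10 batches; 101 rejects, 12 batches

Rejects: +8 each step; 61, 69, 77, 85 → 93 → 101.
Batches: 2, 4, 6, 8 → 10 → 12 (+2 each step).
So the next two records are 93 rejects, 10 batches and 101 rejects, 12 batches.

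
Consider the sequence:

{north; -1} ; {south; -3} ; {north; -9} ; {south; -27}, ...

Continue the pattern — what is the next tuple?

Direction — alternates north ↔ south: north, south, north, south → north.
Second entry — ×3 each step: -1, -3, -9, -27 → -81.
So the next tuple is {north; -81}.

{north; -81}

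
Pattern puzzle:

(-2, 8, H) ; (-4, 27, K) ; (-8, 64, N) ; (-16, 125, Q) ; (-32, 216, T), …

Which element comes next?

(-64, 343, W)

First part — ×2 each step: -2, -4, -8, -16, -32 → -64.
Second part goes 8, 27, 64, 125, 216 → 343 (perfect cubes: 2³, 3³, 4³, …).
Letter: letters move forward 3 places in the alphabet, so H, K, N, Q, T → W.
Combining the parts gives (-64, 343, W).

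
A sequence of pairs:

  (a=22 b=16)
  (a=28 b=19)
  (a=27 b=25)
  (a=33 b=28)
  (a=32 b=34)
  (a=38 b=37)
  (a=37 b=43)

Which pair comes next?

(a=43 b=46)

A: alternating steps +6, −1, +6, −1, …, so 22, 28, 27, 33, 32, 38, 37 → 43.
B: alternating steps +3, +6, +3, +6, …; 16, 19, 25, 28, 34, 37, 43 → 46.
Putting it together: (a=43 b=46).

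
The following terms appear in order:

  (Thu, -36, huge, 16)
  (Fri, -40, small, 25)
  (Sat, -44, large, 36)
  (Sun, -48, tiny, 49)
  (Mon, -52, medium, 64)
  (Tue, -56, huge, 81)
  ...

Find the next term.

For the day, runs through the weekdays Mon→Sun: Thu, Fri, Sat, Sun, Mon, Tue → Wed.
Second coordinate goes -36, -40, -44, -48, -52, -56 → -60 (−4 each step).
Size: repeats huge → small → large → tiny → medium; huge, small, large, tiny, medium, huge → small.
Fourth coordinate goes 16, 25, 36, 49, 64, 81 → 100 (perfect squares: 4², 5², 6², …).
Combining the parts gives (Wed, -60, small, 100).

(Wed, -60, small, 100)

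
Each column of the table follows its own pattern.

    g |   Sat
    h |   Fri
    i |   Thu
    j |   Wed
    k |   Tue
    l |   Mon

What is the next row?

For the letter, letters move forward 1 place in the alphabet: g, h, i, j, k, l → m.
Day: runs backward through the weekdays Mon→Sun, so Sat, Fri, Thu, Wed, Tue, Mon → Sun.
Combining the parts gives m  Sun.

m  Sun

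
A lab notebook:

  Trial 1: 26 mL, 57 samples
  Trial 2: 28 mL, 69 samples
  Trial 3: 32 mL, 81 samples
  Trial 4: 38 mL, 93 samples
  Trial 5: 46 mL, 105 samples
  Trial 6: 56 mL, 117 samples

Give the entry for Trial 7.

ML: 26, 28, 32, 38, 46, 56 → 68 (differences are 2, 4, 6, … (increasing by 2 each time)).
For the samples, +12 each step: 57, 69, 81, 93, 105, 117 → 129.
So the next row is 68 mL, 129 samples.

68 mL, 129 samples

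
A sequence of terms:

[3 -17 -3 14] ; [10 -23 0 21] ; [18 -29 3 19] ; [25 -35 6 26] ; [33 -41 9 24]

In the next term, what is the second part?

For the second part, −6 each step: -17, -23, -29, -35, -41 → -47.

-47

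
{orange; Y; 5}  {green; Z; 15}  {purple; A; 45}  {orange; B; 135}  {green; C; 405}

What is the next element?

Colour — repeats orange → green → purple: orange, green, purple, orange, green → purple.
Letter — letters move forward 1 place in the alphabet, wrapping Z→A: Y, Z, A, B, C → D.
Third entry goes 5, 15, 45, 135, 405 → 1215 (×3 each step).
Combining the parts gives {purple; D; 1215}.

{purple; D; 1215}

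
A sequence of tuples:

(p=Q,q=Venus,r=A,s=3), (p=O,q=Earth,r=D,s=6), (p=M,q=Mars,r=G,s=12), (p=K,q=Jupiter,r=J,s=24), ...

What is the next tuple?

P — letters move back 2 places in the alphabet: Q, O, M, K → I.
Q: Venus, Earth, Mars, Jupiter → Saturn (runs through the planets Mercury→Neptune).
R goes A, D, G, J → M (letters move forward 3 places in the alphabet).
S — ×2 each step: 3, 6, 12, 24 → 48.
So the next tuple is (p=I,q=Saturn,r=M,s=48).

(p=I,q=Saturn,r=M,s=48)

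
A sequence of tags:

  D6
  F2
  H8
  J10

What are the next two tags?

L18, N28

For the letter, letters move forward 2 places in the alphabet: D, F, H, J → L → N.
Second component — each term is the sum of the two before it: 6, 2, 8, 10 → 18 → 28.
Putting the parts together: L18 and then N28.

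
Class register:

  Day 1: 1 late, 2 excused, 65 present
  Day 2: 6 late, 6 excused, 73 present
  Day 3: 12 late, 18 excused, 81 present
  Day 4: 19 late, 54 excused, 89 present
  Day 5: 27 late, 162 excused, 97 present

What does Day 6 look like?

For the late, differences are 5, 6, 7, … (increasing by 1 each time): 1, 6, 12, 19, 27 → 36.
Excused: ×3 each step, so 2, 6, 18, 54, 162 → 486.
Present — +8 each step: 65, 73, 81, 89, 97 → 105.
So the next line is 36 late, 486 excused, 105 present.

36 late, 486 excused, 105 present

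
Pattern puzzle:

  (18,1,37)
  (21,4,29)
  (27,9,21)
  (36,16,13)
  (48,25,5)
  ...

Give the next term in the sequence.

(63,36,-3)

First component: 18, 21, 27, 36, 48 → 63 (differences are 3, 6, 9, … (increasing by 3 each time)).
Second component: perfect squares: 1², 2², 3², …; 1, 4, 9, 16, 25 → 36.
Third component: −8 each step, so 37, 29, 21, 13, 5 → -3.
Combining the parts gives (63,36,-3).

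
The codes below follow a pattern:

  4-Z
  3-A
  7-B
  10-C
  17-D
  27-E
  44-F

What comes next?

First component: 4, 3, 7, 10, 17, 27, 44 → 71 (each term is the sum of the two before it).
Letter: letters move forward 1 place in the alphabet, wrapping Z→A, so Z, A, B, C, D, E, F → G.
So the next code is 71-G.

71-G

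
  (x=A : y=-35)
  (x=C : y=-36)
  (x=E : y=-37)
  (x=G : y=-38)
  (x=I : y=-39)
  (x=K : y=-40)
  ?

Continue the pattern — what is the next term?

(x=M : y=-41)

X: A, C, E, G, I, K → M (letters move forward 2 places in the alphabet).
For the y, −1 each step: -35, -36, -37, -38, -39, -40 → -41.
Putting it together: (x=M : y=-41).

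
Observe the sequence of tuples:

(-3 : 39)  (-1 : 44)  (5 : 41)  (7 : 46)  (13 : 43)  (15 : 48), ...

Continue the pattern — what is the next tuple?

(21 : 45)

For the first entry, alternating steps +2, +6, +2, +6, …: -3, -1, 5, 7, 13, 15 → 21.
Second entry goes 39, 44, 41, 46, 43, 48 → 45 (alternating steps +5, −3, +5, −3, …).
Putting it together: (21 : 45).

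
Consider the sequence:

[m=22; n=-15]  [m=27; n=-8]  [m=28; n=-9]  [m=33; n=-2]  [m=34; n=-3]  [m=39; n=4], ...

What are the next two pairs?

[m=40; n=3], [m=45; n=10]

M: alternating steps +5, +1, +5, +1, …, so 22, 27, 28, 33, 34, 39 → 40 → 45.
N goes -15, -8, -9, -2, -3, 4 → 3 → 10 (alternating steps +7, −1, +7, −1, …).
Putting the parts together: [m=40; n=3] and then [m=45; n=10].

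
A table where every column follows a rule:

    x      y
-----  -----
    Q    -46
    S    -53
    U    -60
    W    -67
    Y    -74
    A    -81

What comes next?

Column x — letters move forward 2 places in the alphabet, wrapping Z→A: Q, S, U, W, Y, A → C.
Column y: −7 each step; -46, -53, -60, -67, -74, -81 → -88.
So the next line is C  -88.

C  -88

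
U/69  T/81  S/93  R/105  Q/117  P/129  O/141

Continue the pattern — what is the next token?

N/153

Letter — letters move back 1 place in the alphabet: U, T, S, R, Q, P, O → N.
For the second component, +12 each step: 69, 81, 93, 105, 117, 129, 141 → 153.
Putting it together: N/153.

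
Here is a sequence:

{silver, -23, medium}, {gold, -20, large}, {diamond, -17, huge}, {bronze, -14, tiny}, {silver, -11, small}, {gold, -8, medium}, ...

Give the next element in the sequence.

{diamond, -5, large}

Rank: repeats silver → gold → diamond → bronze; silver, gold, diamond, bronze, silver, gold → diamond.
Second entry: +3 each step; -23, -20, -17, -14, -11, -8 → -5.
Size: medium, large, huge, tiny, small, medium → large (repeats medium → large → huge → tiny → small).
So the next element is {diamond, -5, large}.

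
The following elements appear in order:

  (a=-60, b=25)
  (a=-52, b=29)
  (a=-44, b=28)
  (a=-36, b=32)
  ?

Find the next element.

(a=-28, b=31)

A goes -60, -52, -44, -36 → -28 (+8 each step).
B: alternating steps +4, −1, +4, −1, …; 25, 29, 28, 32 → 31.
Putting it together: (a=-28, b=31).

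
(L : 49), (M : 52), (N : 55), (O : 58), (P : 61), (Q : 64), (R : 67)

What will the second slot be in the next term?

Second slot: 49, 52, 55, 58, 61, 64, 67 → 70 (+3 each step).

70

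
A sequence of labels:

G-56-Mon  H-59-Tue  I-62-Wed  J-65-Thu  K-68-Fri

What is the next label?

L-71-Sat

Letter: G, H, I, J, K → L (letters move forward 1 place in the alphabet).
Second component: +3 each step; 56, 59, 62, 65, 68 → 71.
For the day, runs through the weekdays Mon→Sun: Mon, Tue, Wed, Thu, Fri → Sat.
So the next label is L-71-Sat.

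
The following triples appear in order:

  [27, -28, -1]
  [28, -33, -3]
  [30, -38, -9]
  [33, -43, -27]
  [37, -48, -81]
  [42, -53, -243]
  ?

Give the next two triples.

For the first component, differences are 1, 2, 3, … (increasing by 1 each time): 27, 28, 30, 33, 37, 42 → 48 → 55.
Second component goes -28, -33, -38, -43, -48, -53 → -58 → -63 (−5 each step).
Third component: ×3 each step, so -1, -3, -9, -27, -81, -243 → -729 → -2187.
So the next two triples are [48, -58, -729] and [55, -63, -2187].

[48, -58, -729], [55, -63, -2187]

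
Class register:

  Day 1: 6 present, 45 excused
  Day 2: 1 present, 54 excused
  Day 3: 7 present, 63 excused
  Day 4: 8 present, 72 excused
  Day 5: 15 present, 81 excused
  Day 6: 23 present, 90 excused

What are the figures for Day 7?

38 present, 99 excused

Present goes 6, 1, 7, 8, 15, 23 → 38 (each term is the sum of the two before it).
Excused: +9 each step, so 45, 54, 63, 72, 81, 90 → 99.
Combining the parts gives 38 present, 99 excused.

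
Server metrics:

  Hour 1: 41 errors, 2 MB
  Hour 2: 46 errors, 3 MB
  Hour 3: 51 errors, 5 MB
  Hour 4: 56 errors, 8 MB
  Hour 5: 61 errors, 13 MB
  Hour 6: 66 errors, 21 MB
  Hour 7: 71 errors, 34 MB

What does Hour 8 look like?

76 errors, 55 MB

Errors goes 41, 46, 51, 56, 61, 66, 71 → 76 (+5 each step).
MB: each term is the sum of the two before it; 2, 3, 5, 8, 13, 21, 34 → 55.
So the next line is 76 errors, 55 MB.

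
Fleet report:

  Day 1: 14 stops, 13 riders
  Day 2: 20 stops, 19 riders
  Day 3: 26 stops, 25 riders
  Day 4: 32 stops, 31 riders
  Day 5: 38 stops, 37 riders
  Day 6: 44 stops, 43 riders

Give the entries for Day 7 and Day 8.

50 stops, 49 riders; 56 stops, 55 riders

Stops: +6 each step; 14, 20, 26, 32, 38, 44 → 50 → 56.
Riders: 13, 19, 25, 31, 37, 43 → 49 → 55 (always 1 less than the stops).
So the next two records are 50 stops, 49 riders and 56 stops, 55 riders.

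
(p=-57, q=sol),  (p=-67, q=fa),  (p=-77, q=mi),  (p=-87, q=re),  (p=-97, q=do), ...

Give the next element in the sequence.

P — −10 each step: -57, -67, -77, -87, -97 → -107.
Q: sol, fa, mi, re, do → ti (runs backward through the solfège scale do→ti).
So the next element is (p=-107, q=ti).

(p=-107, q=ti)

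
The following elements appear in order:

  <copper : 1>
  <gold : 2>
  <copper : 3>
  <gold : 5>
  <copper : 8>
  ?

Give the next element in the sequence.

Metal: alternates copper ↔ gold, so copper, gold, copper, gold, copper → gold.
Second entry — each term is the sum of the two before it: 1, 2, 3, 5, 8 → 13.
Combining the parts gives <gold : 13>.

<gold : 13>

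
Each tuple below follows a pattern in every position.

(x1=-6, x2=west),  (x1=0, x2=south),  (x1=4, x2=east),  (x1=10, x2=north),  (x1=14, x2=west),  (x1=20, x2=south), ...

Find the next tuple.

(x1=24, x2=east)

For the x1, alternating steps +6, +4, +6, +4, …: -6, 0, 4, 10, 14, 20 → 24.
X2: west, south, east, north, west, south → east (repeats west → south → east → north).
Putting it together: (x1=24, x2=east).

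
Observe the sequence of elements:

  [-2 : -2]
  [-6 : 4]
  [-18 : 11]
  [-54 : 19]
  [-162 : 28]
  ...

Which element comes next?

First coordinate — ×3 each step: -2, -6, -18, -54, -162 → -486.
For the second coordinate, differences are 6, 7, 8, … (increasing by 1 each time): -2, 4, 11, 19, 28 → 38.
Combining the parts gives [-486 : 38].

[-486 : 38]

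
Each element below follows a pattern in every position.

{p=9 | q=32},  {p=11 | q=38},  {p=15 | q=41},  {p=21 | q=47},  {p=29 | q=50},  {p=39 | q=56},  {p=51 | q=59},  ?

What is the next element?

{p=65 | q=65}

P: differences are 2, 4, 6, … (increasing by 2 each time), so 9, 11, 15, 21, 29, 39, 51 → 65.
For the q, alternating steps +6, +3, +6, +3, …: 32, 38, 41, 47, 50, 56, 59 → 65.
Putting it together: {p=65 | q=65}.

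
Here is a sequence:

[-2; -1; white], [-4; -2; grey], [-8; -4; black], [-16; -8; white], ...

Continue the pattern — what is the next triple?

First value: ×2 each step, so -2, -4, -8, -16 → -32.
Second value goes -1, -2, -4, -8 → -16 (×2 each step).
Shade — repeats white → grey → black: white, grey, black, white → grey.
Putting it together: [-32; -16; grey].

[-32; -16; grey]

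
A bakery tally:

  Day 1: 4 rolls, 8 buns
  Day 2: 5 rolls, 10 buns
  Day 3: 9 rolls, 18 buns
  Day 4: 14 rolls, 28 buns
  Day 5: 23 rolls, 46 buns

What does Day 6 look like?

37 rolls, 74 buns

Rolls: each term is the sum of the two before it; 4, 5, 9, 14, 23 → 37.
Buns: always 2 × the rolls, so 8, 10, 18, 28, 46 → 74.
Putting it together: 37 rolls, 74 buns.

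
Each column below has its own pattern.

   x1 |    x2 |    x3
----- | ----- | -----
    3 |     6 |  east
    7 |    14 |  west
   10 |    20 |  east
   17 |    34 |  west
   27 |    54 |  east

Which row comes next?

44  88  west

Column x1 goes 3, 7, 10, 17, 27 → 44 (each term is the sum of the two before it).
Column x2: 6, 14, 20, 34, 54 → 88 (always 2 × the column x1).
Column x3: east, west, east, west, east → west (alternates east ↔ west).
Combining the parts gives 44  88  west.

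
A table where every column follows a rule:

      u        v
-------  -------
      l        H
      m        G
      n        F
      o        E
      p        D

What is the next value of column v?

Column v: letters move back 1 place in the alphabet; H, G, F, E, D → C.

C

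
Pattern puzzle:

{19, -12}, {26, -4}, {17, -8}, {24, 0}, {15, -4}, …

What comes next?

First slot — alternating steps +7, −9, +7, −9, …: 19, 26, 17, 24, 15 → 22.
Second slot — alternating steps +8, −4, +8, −4, …: -12, -4, -8, 0, -4 → 4.
Combining the parts gives {22, 4}.

{22, 4}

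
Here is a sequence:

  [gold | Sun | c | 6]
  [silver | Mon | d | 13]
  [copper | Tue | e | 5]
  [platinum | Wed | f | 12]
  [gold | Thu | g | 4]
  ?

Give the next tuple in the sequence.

Metal: repeats gold → silver → copper → platinum; gold, silver, copper, platinum, gold → silver.
Day: runs through the weekdays Mon→Sun, so Sun, Mon, Tue, Wed, Thu → Fri.
For the letter, letters move forward 1 place in the alphabet: c, d, e, f, g → h.
Fourth component: 6, 13, 5, 12, 4 → 11 (alternating steps +7, −8, +7, −8, …).
Combining the parts gives [silver | Fri | h | 11].

[silver | Fri | h | 11]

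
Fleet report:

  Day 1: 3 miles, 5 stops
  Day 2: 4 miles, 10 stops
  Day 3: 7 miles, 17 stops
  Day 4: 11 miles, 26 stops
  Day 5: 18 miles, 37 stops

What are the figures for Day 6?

29 miles, 50 stops

For the miles, each term is the sum of the two before it: 3, 4, 7, 11, 18 → 29.
For the stops, differences are 5, 7, 9, … (increasing by 2 each time): 5, 10, 17, 26, 37 → 50.
So the next row is 29 miles, 50 stops.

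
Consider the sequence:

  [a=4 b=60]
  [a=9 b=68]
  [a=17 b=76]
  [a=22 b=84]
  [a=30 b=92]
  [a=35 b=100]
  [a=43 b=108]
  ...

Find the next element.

[a=48 b=116]

For the a, alternating steps +5, +8, +5, +8, …: 4, 9, 17, 22, 30, 35, 43 → 48.
B — +8 each step: 60, 68, 76, 84, 92, 100, 108 → 116.
Combining the parts gives [a=48 b=116].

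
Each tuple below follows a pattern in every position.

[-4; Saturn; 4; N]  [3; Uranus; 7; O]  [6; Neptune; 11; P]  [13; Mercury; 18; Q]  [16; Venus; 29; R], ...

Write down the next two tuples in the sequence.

First part: -4, 3, 6, 13, 16 → 23 → 26 (alternating steps +7, +3, +7, +3, …).
For the planet, runs through the planets Mercury→Neptune: Saturn, Uranus, Neptune, Mercury, Venus → Earth → Mars.
Third part: each term is the sum of the two before it, so 4, 7, 11, 18, 29 → 47 → 76.
Letter: letters move forward 1 place in the alphabet, so N, O, P, Q, R → S → T.
So the next two tuples are [23; Earth; 47; S] and [26; Mars; 76; T].

[23; Earth; 47; S], [26; Mars; 76; T]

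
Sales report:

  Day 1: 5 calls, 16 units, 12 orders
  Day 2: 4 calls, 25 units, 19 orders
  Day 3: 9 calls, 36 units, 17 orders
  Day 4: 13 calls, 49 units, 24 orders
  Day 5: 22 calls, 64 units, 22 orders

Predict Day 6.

35 calls, 81 units, 29 orders

Calls: each term is the sum of the two before it, so 5, 4, 9, 13, 22 → 35.
Units: perfect squares: 4², 5², 6², …; 16, 25, 36, 49, 64 → 81.
Orders: alternating steps +7, −2, +7, −2, …; 12, 19, 17, 24, 22 → 29.
Putting it together: 35 calls, 81 units, 29 orders.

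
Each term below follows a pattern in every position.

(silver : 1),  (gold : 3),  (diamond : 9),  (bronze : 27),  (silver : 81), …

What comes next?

(gold : 243)

Rank — repeats silver → gold → diamond → bronze: silver, gold, diamond, bronze, silver → gold.
Second value: ×3 each step; 1, 3, 9, 27, 81 → 243.
Combining the parts gives (gold : 243).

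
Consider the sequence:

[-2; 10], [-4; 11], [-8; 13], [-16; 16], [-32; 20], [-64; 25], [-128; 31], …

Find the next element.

[-256; 38]

First coordinate goes -2, -4, -8, -16, -32, -64, -128 → -256 (×2 each step).
Second coordinate — differences are 1, 2, 3, … (increasing by 1 each time): 10, 11, 13, 16, 20, 25, 31 → 38.
Putting it together: [-256; 38].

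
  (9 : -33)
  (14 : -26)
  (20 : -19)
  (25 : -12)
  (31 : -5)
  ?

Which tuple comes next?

(36 : 2)

First coordinate: 9, 14, 20, 25, 31 → 36 (alternating steps +5, +6, +5, +6, …).
Second coordinate — +7 each step: -33, -26, -19, -12, -5 → 2.
Putting it together: (36 : 2).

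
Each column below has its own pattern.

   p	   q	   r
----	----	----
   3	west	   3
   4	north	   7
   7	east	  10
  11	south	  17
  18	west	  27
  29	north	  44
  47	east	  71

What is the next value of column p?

76

Column p goes 3, 4, 7, 11, 18, 29, 47 → 76 (each term is the sum of the two before it).
For the column q, repeats west → north → east → south: west, north, east, south, west, north, east → south.
For the column r, each term is the sum of the two before it: 3, 7, 10, 17, 27, 44, 71 → 115.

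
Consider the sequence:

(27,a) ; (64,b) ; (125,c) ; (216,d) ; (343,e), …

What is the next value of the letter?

f

First slot: 27, 64, 125, 216, 343 → 512 (perfect cubes: 3³, 4³, 5³, …).
Letter goes a, b, c, d, e → f (letters move forward 1 place in the alphabet).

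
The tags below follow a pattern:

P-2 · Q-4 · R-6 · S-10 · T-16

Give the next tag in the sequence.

U-26

Letter — letters move forward 1 place in the alphabet: P, Q, R, S, T → U.
Second component — each term is the sum of the two before it: 2, 4, 6, 10, 16 → 26.
Combining the parts gives U-26.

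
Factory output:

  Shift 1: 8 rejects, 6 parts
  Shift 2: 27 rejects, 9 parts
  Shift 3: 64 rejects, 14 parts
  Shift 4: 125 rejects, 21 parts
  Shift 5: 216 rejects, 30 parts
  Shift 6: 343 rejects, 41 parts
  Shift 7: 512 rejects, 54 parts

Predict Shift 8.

Rejects: 8, 27, 64, 125, 216, 343, 512 → 729 (perfect cubes: 2³, 3³, 4³, …).
Parts goes 6, 9, 14, 21, 30, 41, 54 → 69 (differences are 3, 5, 7, … (increasing by 2 each time)).
So the next line is 729 rejects, 69 parts.

729 rejects, 69 parts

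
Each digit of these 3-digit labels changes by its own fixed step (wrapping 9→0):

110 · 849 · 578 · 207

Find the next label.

936

First digit: −3 each step, mod 10; 1, 8, 5, 2 → 9.
Second digit goes 1, 4, 7, 0 → 3 (+3 each step, mod 10).
Third digit: 0, 9, 8, 7 → 6 (−1 each step, mod 10).
Combining the parts gives 936.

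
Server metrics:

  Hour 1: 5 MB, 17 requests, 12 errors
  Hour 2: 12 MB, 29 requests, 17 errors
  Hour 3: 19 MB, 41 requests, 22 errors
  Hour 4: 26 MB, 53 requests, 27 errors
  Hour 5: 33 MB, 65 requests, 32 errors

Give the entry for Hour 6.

MB: +7 each step; 5, 12, 19, 26, 33 → 40.
Requests: +12 each step; 17, 29, 41, 53, 65 → 77.
For the errors, +5 each step: 12, 17, 22, 27, 32 → 37.
Combining the parts gives 40 MB, 77 requests, 37 errors.

40 MB, 77 requests, 37 errors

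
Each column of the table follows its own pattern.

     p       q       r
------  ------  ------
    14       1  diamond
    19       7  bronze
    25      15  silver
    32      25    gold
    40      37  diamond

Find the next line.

49  51  bronze

For the column p, differences are 5, 6, 7, … (increasing by 1 each time): 14, 19, 25, 32, 40 → 49.
Column q: differences are 6, 8, 10, … (increasing by 2 each time), so 1, 7, 15, 25, 37 → 51.
Column r: repeats diamond → bronze → silver → gold, so diamond, bronze, silver, gold, diamond → bronze.
Putting it together: 49  51  bronze.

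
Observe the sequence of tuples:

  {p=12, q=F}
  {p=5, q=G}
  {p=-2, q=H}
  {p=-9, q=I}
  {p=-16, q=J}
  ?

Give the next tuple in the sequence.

P: −7 each step; 12, 5, -2, -9, -16 → -23.
Q: letters move forward 1 place in the alphabet; F, G, H, I, J → K.
Putting it together: {p=-23, q=K}.

{p=-23, q=K}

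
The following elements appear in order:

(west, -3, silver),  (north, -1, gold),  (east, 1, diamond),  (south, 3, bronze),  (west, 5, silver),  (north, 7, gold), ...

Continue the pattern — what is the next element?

For the direction, repeats west → north → east → south: west, north, east, south, west, north → east.
Second part: -3, -1, 1, 3, 5, 7 → 9 (+2 each step).
Rank: repeats silver → gold → diamond → bronze; silver, gold, diamond, bronze, silver, gold → diamond.
Combining the parts gives (east, 9, diamond).

(east, 9, diamond)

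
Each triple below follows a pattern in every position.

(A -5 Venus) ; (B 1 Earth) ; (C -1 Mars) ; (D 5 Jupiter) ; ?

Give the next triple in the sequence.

For the letter, letters move forward 1 place in the alphabet: A, B, C, D → E.
Second value: -5, 1, -1, 5 → 3 (alternating steps +6, −2, +6, −2, …).
Planet: runs through the planets Mercury→Neptune, so Venus, Earth, Mars, Jupiter → Saturn.
Combining the parts gives (E 3 Saturn).

(E 3 Saturn)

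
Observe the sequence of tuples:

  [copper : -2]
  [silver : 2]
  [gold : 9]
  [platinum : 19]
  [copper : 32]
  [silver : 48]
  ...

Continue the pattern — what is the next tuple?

[gold : 67]

For the metal, repeats copper → silver → gold → platinum: copper, silver, gold, platinum, copper, silver → gold.
For the second entry, differences are 4, 7, 10, … (increasing by 3 each time): -2, 2, 9, 19, 32, 48 → 67.
Putting it together: [gold : 67].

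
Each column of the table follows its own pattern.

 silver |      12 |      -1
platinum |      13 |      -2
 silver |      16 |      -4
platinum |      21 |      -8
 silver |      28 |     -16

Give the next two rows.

For the metal, alternates silver ↔ platinum: silver, platinum, silver, platinum, silver → platinum → silver.
For the second component, differences are 1, 3, 5, … (increasing by 2 each time): 12, 13, 16, 21, 28 → 37 → 48.
Third component — ×2 each step: -1, -2, -4, -8, -16 → -32 → -64.
So the next two rows are platinum  37  -32 and silver  48  -64.

platinum  37  -32; silver  48  -64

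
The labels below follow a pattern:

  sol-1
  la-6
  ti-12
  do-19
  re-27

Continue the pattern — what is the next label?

mi-36

Note: sol, la, ti, do, re → mi (runs through the solfège scale do→ti).
Second component: 1, 6, 12, 19, 27 → 36 (differences are 5, 6, 7, … (increasing by 1 each time)).
So the next label is mi-36.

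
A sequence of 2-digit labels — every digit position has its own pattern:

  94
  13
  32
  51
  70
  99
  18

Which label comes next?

37

First digit: +2 each step, mod 10, so 9, 1, 3, 5, 7, 9, 1 → 3.
Second digit — −1 each step, mod 10: 4, 3, 2, 1, 0, 9, 8 → 7.
Combining the parts gives 37.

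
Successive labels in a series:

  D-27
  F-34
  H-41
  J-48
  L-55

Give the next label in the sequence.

N-62

Letter: letters move forward 2 places in the alphabet, so D, F, H, J, L → N.
Second component: +7 each step, so 27, 34, 41, 48, 55 → 62.
Combining the parts gives N-62.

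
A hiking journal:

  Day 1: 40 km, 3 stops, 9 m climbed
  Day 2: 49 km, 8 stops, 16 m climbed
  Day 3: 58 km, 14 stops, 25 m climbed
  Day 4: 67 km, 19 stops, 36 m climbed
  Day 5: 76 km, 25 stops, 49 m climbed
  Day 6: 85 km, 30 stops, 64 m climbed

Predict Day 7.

94 km, 36 stops, 81 m climbed

Km: +9 each step; 40, 49, 58, 67, 76, 85 → 94.
Stops: alternating steps +5, +6, +5, +6, …; 3, 8, 14, 19, 25, 30 → 36.
M climbed — perfect squares: 3², 4², 5², …: 9, 16, 25, 36, 49, 64 → 81.
Putting it together: 94 km, 36 stops, 81 m climbed.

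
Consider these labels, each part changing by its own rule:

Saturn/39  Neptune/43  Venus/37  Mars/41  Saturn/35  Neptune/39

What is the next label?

Venus/33

Planet goes Saturn, Neptune, Venus, Mars, Saturn, Neptune → Venus (repeats Saturn → Neptune → Venus → Mars).
Second component: 39, 43, 37, 41, 35, 39 → 33 (alternating steps +4, −6, +4, −6, …).
Combining the parts gives Venus/33.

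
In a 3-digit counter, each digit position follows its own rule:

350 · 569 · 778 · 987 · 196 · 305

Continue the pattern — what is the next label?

First digit goes 3, 5, 7, 9, 1, 3 → 5 (+2 each step, mod 10).
Second digit: +1 each step, mod 10, so 5, 6, 7, 8, 9, 0 → 1.
Third digit — −1 each step, mod 10: 0, 9, 8, 7, 6, 5 → 4.
So the next label is 514.

514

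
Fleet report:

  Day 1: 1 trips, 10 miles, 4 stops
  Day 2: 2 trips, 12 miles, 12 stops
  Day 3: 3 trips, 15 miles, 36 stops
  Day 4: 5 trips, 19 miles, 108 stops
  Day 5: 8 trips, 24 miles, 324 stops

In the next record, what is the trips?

Trips goes 1, 2, 3, 5, 8 → 13 (each term is the sum of the two before it).
Miles: 10, 12, 15, 19, 24 → 30 (differences are 2, 3, 4, … (increasing by 1 each time)).
Stops — ×3 each step: 4, 12, 36, 108, 324 → 972.

13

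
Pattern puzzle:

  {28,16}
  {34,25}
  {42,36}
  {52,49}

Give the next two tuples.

{64,64}, {78,81}

First value: differences are 6, 8, 10, … (increasing by 2 each time), so 28, 34, 42, 52 → 64 → 78.
For the second value, perfect squares: 4², 5², 6², …: 16, 25, 36, 49 → 64 → 81.
So the next two tuples are {64,64} and {78,81}.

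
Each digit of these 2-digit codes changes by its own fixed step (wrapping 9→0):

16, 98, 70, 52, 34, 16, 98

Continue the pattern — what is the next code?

First digit: −2 each step, mod 10; 1, 9, 7, 5, 3, 1, 9 → 7.
For the second digit, +2 each step, mod 10: 6, 8, 0, 2, 4, 6, 8 → 0.
Combining the parts gives 70.

70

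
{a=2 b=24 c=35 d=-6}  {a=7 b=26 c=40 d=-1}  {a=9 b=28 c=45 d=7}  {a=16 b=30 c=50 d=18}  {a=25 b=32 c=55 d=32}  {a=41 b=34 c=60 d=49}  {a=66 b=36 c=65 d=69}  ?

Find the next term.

{a=107 b=38 c=70 d=92}

A goes 2, 7, 9, 16, 25, 41, 66 → 107 (each term is the sum of the two before it).
B: +2 each step; 24, 26, 28, 30, 32, 34, 36 → 38.
C: +5 each step, so 35, 40, 45, 50, 55, 60, 65 → 70.
D: -6, -1, 7, 18, 32, 49, 69 → 92 (differences are 5, 8, 11, … (increasing by 3 each time)).
Combining the parts gives {a=107 b=38 c=70 d=92}.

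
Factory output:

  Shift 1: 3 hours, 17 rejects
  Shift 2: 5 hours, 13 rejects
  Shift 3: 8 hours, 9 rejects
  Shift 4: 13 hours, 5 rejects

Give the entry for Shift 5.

21 hours, 1 rejects

Hours: each term is the sum of the two before it, so 3, 5, 8, 13 → 21.
Rejects: 17, 13, 9, 5 → 1 (−4 each step).
Combining the parts gives 21 hours, 1 rejects.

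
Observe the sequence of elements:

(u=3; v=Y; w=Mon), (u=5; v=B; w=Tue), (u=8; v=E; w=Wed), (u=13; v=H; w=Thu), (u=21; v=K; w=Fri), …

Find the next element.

(u=34; v=N; w=Sat)

U — each term is the sum of the two before it: 3, 5, 8, 13, 21 → 34.
V: letters move forward 3 places in the alphabet, wrapping Z→A, so Y, B, E, H, K → N.
W: runs through the weekdays Mon→Sun, so Mon, Tue, Wed, Thu, Fri → Sat.
Combining the parts gives (u=34; v=N; w=Sat).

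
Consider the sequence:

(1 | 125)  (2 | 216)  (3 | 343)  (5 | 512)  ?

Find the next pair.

First entry goes 1, 2, 3, 5 → 8 (each term is the sum of the two before it).
Second entry: 125, 216, 343, 512 → 729 (perfect cubes: 5³, 6³, 7³, …).
So the next pair is (8 | 729).

(8 | 729)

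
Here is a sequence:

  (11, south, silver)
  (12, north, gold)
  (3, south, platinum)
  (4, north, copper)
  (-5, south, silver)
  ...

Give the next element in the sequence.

(-4, north, gold)

First entry goes 11, 12, 3, 4, -5 → -4 (alternating steps +1, −9, +1, −9, …).
Direction: alternates south ↔ north; south, north, south, north, south → north.
Metal: repeats silver → gold → platinum → copper, so silver, gold, platinum, copper, silver → gold.
Putting it together: (-4, north, gold).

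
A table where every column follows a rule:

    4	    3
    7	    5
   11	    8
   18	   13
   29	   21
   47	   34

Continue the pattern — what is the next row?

76  55

First component goes 4, 7, 11, 18, 29, 47 → 76 (each term is the sum of the two before it).
Second component — each term is the sum of the two before it: 3, 5, 8, 13, 21, 34 → 55.
Putting it together: 76  55.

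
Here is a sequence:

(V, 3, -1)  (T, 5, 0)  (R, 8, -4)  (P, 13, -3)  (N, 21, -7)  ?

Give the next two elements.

(L, 34, -6), (J, 55, -10)

For the letter, letters move back 2 places in the alphabet: V, T, R, P, N → L → J.
Second part: each term is the sum of the two before it; 3, 5, 8, 13, 21 → 34 → 55.
Third part: alternating steps +1, −4, +1, −4, …; -1, 0, -4, -3, -7 → -6 → -10.
So the next two elements are (L, 34, -6) and (J, 55, -10).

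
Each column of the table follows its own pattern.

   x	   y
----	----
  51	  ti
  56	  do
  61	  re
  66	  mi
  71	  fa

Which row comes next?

For the column x, +5 each step: 51, 56, 61, 66, 71 → 76.
For the column y, runs through the solfège scale do→ti: ti, do, re, mi, fa → sol.
So the next row is 76  sol.

76  sol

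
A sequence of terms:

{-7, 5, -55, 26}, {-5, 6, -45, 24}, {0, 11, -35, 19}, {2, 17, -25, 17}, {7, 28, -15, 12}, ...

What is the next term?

{9, 45, -5, 10}

First coordinate: alternating steps +2, +5, +2, +5, …; -7, -5, 0, 2, 7 → 9.
Second coordinate — each term is the sum of the two before it: 5, 6, 11, 17, 28 → 45.
For the third coordinate, +10 each step: -55, -45, -35, -25, -15 → -5.
Fourth coordinate — together with the first coordinate always sums to 19: 26, 24, 19, 17, 12 → 10.
Putting it together: {9, 45, -5, 10}.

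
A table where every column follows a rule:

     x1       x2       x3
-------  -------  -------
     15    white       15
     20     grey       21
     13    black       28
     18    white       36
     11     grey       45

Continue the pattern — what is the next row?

16  black  55

Column x1: alternating steps +5, −7, +5, −7, …, so 15, 20, 13, 18, 11 → 16.
Column x2 — repeats white → grey → black: white, grey, black, white, grey → black.
Column x3: differences are 6, 7, 8, … (increasing by 1 each time); 15, 21, 28, 36, 45 → 55.
So the next row is 16  black  55.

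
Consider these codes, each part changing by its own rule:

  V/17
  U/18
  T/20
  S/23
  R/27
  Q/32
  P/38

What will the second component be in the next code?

Letter goes V, U, T, S, R, Q, P → O (letters move back 1 place in the alphabet).
Second component: differences are 1, 2, 3, … (increasing by 1 each time), so 17, 18, 20, 23, 27, 32, 38 → 45.

45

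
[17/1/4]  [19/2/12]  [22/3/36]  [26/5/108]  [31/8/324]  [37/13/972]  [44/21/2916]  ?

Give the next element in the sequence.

First component — differences are 2, 3, 4, … (increasing by 1 each time): 17, 19, 22, 26, 31, 37, 44 → 52.
Second component: each term is the sum of the two before it, so 1, 2, 3, 5, 8, 13, 21 → 34.
Third component — ×3 each step: 4, 12, 36, 108, 324, 972, 2916 → 8748.
So the next element is [52/34/8748].

[52/34/8748]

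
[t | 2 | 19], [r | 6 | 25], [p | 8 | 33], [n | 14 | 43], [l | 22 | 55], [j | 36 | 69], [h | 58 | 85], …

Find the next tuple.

For the letter, letters move back 2 places in the alphabet: t, r, p, n, l, j, h → f.
Second value: each term is the sum of the two before it; 2, 6, 8, 14, 22, 36, 58 → 94.
Third value — differences are 6, 8, 10, … (increasing by 2 each time): 19, 25, 33, 43, 55, 69, 85 → 103.
Putting it together: [f | 94 | 103].

[f | 94 | 103]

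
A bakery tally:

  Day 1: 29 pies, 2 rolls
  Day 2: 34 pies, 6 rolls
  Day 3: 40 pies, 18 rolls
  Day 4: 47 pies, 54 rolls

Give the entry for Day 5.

55 pies, 162 rolls

Pies — differences are 5, 6, 7, … (increasing by 1 each time): 29, 34, 40, 47 → 55.
Rolls — ×3 each step: 2, 6, 18, 54 → 162.
Putting it together: 55 pies, 162 rolls.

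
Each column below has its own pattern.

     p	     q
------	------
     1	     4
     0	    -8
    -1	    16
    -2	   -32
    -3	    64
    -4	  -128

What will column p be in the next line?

-5

For the column p, −1 each step: 1, 0, -1, -2, -3, -4 → -5.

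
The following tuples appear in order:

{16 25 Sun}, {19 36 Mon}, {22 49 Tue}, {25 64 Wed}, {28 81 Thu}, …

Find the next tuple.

{31 100 Fri}

For the first slot, +3 each step: 16, 19, 22, 25, 28 → 31.
Second slot: perfect squares: 5², 6², 7², …; 25, 36, 49, 64, 81 → 100.
Day: Sun, Mon, Tue, Wed, Thu → Fri (runs through the weekdays Mon→Sun).
Combining the parts gives {31 100 Fri}.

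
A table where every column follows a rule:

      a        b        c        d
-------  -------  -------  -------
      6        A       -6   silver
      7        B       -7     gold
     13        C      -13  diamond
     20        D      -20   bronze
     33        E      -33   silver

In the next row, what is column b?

F

Column b: A, B, C, D, E → F (letters move forward 1 place in the alphabet).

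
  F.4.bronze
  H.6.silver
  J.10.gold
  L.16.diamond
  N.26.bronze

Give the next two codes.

P.42.silver, R.68.gold

Letter: F, H, J, L, N → P → R (letters move forward 2 places in the alphabet).
Second component — each term is the sum of the two before it: 4, 6, 10, 16, 26 → 42 → 68.
Rank — repeats bronze → silver → gold → diamond: bronze, silver, gold, diamond, bronze → silver → gold.
Putting the parts together: P.42.silver and then R.68.gold.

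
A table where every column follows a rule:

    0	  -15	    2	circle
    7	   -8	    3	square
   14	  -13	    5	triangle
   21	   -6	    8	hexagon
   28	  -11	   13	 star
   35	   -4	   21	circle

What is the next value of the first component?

42

First component: 0, 7, 14, 21, 28, 35 → 42 (+7 each step).
For the second component, alternating steps +7, −5, +7, −5, …: -15, -8, -13, -6, -11, -4 → -9.
For the third component, each term is the sum of the two before it: 2, 3, 5, 8, 13, 21 → 34.
Shape goes circle, square, triangle, hexagon, star, circle → square (repeats circle → square → triangle → hexagon → star).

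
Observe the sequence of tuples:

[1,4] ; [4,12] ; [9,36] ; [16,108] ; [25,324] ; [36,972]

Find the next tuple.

For the first coordinate, perfect squares: 1², 2², 3², …: 1, 4, 9, 16, 25, 36 → 49.
Second coordinate: 4, 12, 36, 108, 324, 972 → 2916 (×3 each step).
So the next tuple is [49,2916].

[49,2916]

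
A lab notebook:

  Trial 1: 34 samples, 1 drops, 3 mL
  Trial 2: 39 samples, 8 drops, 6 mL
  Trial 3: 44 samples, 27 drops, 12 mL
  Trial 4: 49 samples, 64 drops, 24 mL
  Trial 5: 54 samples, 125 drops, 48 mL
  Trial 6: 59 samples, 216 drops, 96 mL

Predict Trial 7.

Samples — +5 each step: 34, 39, 44, 49, 54, 59 → 64.
Drops: perfect cubes: 1³, 2³, 3³, …, so 1, 8, 27, 64, 125, 216 → 343.
ML: ×2 each step, so 3, 6, 12, 24, 48, 96 → 192.
Putting it together: 64 samples, 343 drops, 192 mL.

64 samples, 343 drops, 192 mL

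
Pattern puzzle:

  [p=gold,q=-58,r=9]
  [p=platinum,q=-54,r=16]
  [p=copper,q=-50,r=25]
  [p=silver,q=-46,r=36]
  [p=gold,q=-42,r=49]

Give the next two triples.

P goes gold, platinum, copper, silver, gold → platinum → copper (repeats gold → platinum → copper → silver).
Q — +4 each step: -58, -54, -50, -46, -42 → -38 → -34.
R: 9, 16, 25, 36, 49 → 64 → 81 (perfect squares: 3², 4², 5², …).
Putting the parts together: [p=platinum,q=-38,r=64] and then [p=copper,q=-34,r=81].

[p=platinum,q=-38,r=64], [p=copper,q=-34,r=81]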